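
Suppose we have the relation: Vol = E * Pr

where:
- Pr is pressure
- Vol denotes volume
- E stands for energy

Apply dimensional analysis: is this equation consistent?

No

Pr (pressure) has dimensions [L^-1 M T^-2].
Vol (volume) has dimensions [L^3].
E (energy) has dimensions [L^2 M T^-2].

Left side: [L^3]
Right side: [L M^2 T^-4]

The two sides have different dimensions, so the equation is NOT dimensionally consistent.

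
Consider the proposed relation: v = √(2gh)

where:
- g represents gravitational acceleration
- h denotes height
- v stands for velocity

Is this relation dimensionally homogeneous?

Yes

g (gravitational acceleration) has dimensions [L T^-2].
h (height) has dimensions [L].
v (velocity) has dimensions [L T^-1].

Left side: [L T^-1]
Right side: [L T^-1]

Both sides have the same dimensions, so the equation is dimensionally consistent.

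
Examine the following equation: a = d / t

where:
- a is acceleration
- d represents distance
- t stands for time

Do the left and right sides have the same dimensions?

No

a (acceleration) has dimensions [L T^-2].
d (distance) has dimensions [L].
t (time) has dimensions [T].

Left side: [L T^-2]
Right side: [L T^-1]

The two sides have different dimensions, so the equation is NOT dimensionally consistent.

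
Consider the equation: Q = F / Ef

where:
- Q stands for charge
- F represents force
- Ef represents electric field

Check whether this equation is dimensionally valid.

Yes

Q (charge) has dimensions [I T].
F (force) has dimensions [L M T^-2].
Ef (electric field) has dimensions [I^-1 L M T^-3].

Left side: [I T]
Right side: [I T]

Both sides have the same dimensions, so the equation is dimensionally consistent.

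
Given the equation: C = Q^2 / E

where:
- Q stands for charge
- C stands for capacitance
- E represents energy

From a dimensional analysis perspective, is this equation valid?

Yes

Q (charge) has dimensions [I T].
C (capacitance) has dimensions [I^2 L^-2 M^-1 T^4].
E (energy) has dimensions [L^2 M T^-2].

Left side: [I^2 L^-2 M^-1 T^4]
Right side: [I^2 L^-2 M^-1 T^4]

Both sides have the same dimensions, so the equation is dimensionally consistent.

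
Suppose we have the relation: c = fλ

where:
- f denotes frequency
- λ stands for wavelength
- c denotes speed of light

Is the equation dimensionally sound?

Yes

f (frequency) has dimensions [T^-1].
λ (wavelength) has dimensions [L].
c (speed of light) has dimensions [L T^-1].

Left side: [L T^-1]
Right side: [L T^-1]

Both sides have the same dimensions, so the equation is dimensionally consistent.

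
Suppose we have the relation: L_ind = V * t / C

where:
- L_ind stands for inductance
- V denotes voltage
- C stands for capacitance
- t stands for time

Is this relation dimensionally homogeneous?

No

L_ind (inductance) has dimensions [I^-2 L^2 M T^-2].
V (voltage) has dimensions [I^-1 L^2 M T^-3].
C (capacitance) has dimensions [I^2 L^-2 M^-1 T^4].
t (time) has dimensions [T].

Left side: [I^-2 L^2 M T^-2]
Right side: [I^-3 L^4 M^2 T^-6]

The two sides have different dimensions, so the equation is NOT dimensionally consistent.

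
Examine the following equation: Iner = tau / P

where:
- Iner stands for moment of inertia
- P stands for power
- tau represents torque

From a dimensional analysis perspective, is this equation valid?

No

Iner (moment of inertia) has dimensions [L^2 M].
P (power) has dimensions [L^2 M T^-3].
tau (torque) has dimensions [L^2 M T^-2].

Left side: [L^2 M]
Right side: [T]

The two sides have different dimensions, so the equation is NOT dimensionally consistent.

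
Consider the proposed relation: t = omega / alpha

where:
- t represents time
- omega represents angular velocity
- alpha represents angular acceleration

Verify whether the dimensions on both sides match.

Yes

t (time) has dimensions [T].
omega (angular velocity) has dimensions [T^-1].
alpha (angular acceleration) has dimensions [T^-2].

Left side: [T]
Right side: [T]

Both sides have the same dimensions, so the equation is dimensionally consistent.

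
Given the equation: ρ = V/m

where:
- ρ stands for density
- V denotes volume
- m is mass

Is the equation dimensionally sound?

No

ρ (density) has dimensions [L^-3 M].
V (volume) has dimensions [L^3].
m (mass) has dimensions [M].

Left side: [L^-3 M]
Right side: [L^3 M^-1]

The two sides have different dimensions, so the equation is NOT dimensionally consistent.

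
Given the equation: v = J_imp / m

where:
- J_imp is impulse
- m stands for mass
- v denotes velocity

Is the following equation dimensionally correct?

Yes

J_imp (impulse) has dimensions [L M T^-1].
m (mass) has dimensions [M].
v (velocity) has dimensions [L T^-1].

Left side: [L T^-1]
Right side: [L T^-1]

Both sides have the same dimensions, so the equation is dimensionally consistent.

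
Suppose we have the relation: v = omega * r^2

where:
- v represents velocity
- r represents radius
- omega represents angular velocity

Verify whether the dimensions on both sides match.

No

v (velocity) has dimensions [L T^-1].
r (radius) has dimensions [L].
omega (angular velocity) has dimensions [T^-1].

Left side: [L T^-1]
Right side: [L^2 T^-1]

The two sides have different dimensions, so the equation is NOT dimensionally consistent.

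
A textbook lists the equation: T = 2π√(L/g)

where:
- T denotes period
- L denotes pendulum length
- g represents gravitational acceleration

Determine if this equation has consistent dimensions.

Yes

T (period) has dimensions [T].
L (pendulum length) has dimensions [L].
g (gravitational acceleration) has dimensions [L T^-2].

Left side: [T]
Right side: [T]

Both sides have the same dimensions, so the equation is dimensionally consistent.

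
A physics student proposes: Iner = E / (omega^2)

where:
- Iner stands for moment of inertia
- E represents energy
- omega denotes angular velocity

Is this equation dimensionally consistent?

Yes

Iner (moment of inertia) has dimensions [L^2 M].
E (energy) has dimensions [L^2 M T^-2].
omega (angular velocity) has dimensions [T^-1].

Left side: [L^2 M]
Right side: [L^2 M]

Both sides have the same dimensions, so the equation is dimensionally consistent.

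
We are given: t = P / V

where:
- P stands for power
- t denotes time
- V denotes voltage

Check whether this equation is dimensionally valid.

No

P (power) has dimensions [L^2 M T^-3].
t (time) has dimensions [T].
V (voltage) has dimensions [I^-1 L^2 M T^-3].

Left side: [T]
Right side: [I]

The two sides have different dimensions, so the equation is NOT dimensionally consistent.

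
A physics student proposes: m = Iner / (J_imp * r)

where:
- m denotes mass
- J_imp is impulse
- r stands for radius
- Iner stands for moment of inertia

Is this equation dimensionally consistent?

No

m (mass) has dimensions [M].
J_imp (impulse) has dimensions [L M T^-1].
r (radius) has dimensions [L].
Iner (moment of inertia) has dimensions [L^2 M].

Left side: [M]
Right side: [T]

The two sides have different dimensions, so the equation is NOT dimensionally consistent.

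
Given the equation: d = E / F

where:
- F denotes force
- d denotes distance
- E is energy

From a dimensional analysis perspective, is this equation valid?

Yes

F (force) has dimensions [L M T^-2].
d (distance) has dimensions [L].
E (energy) has dimensions [L^2 M T^-2].

Left side: [L]
Right side: [L]

Both sides have the same dimensions, so the equation is dimensionally consistent.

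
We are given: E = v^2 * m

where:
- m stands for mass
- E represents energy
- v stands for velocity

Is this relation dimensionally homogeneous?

Yes

m (mass) has dimensions [M].
E (energy) has dimensions [L^2 M T^-2].
v (velocity) has dimensions [L T^-1].

Left side: [L^2 M T^-2]
Right side: [L^2 M T^-2]

Both sides have the same dimensions, so the equation is dimensionally consistent.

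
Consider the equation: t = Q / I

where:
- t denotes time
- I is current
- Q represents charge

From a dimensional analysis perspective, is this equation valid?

Yes

t (time) has dimensions [T].
I (current) has dimensions [I].
Q (charge) has dimensions [I T].

Left side: [T]
Right side: [T]

Both sides have the same dimensions, so the equation is dimensionally consistent.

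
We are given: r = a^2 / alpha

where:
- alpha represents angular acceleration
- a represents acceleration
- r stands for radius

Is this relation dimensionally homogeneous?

No

alpha (angular acceleration) has dimensions [T^-2].
a (acceleration) has dimensions [L T^-2].
r (radius) has dimensions [L].

Left side: [L]
Right side: [L^2 T^-2]

The two sides have different dimensions, so the equation is NOT dimensionally consistent.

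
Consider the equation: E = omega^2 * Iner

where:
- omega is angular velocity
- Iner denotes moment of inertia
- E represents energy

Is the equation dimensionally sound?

Yes

omega (angular velocity) has dimensions [T^-1].
Iner (moment of inertia) has dimensions [L^2 M].
E (energy) has dimensions [L^2 M T^-2].

Left side: [L^2 M T^-2]
Right side: [L^2 M T^-2]

Both sides have the same dimensions, so the equation is dimensionally consistent.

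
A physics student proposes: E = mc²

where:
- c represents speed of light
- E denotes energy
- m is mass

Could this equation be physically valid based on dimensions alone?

Yes

c (speed of light) has dimensions [L T^-1].
E (energy) has dimensions [L^2 M T^-2].
m (mass) has dimensions [M].

Left side: [L^2 M T^-2]
Right side: [L^2 M T^-2]

Both sides have the same dimensions, so the equation is dimensionally consistent.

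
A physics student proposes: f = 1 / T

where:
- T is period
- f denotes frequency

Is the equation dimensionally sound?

Yes

T (period) has dimensions [T].
f (frequency) has dimensions [T^-1].

Left side: [T^-1]
Right side: [T^-1]

Both sides have the same dimensions, so the equation is dimensionally consistent.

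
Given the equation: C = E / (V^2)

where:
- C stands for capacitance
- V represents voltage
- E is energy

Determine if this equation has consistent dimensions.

Yes

C (capacitance) has dimensions [I^2 L^-2 M^-1 T^4].
V (voltage) has dimensions [I^-1 L^2 M T^-3].
E (energy) has dimensions [L^2 M T^-2].

Left side: [I^2 L^-2 M^-1 T^4]
Right side: [I^2 L^-2 M^-1 T^4]

Both sides have the same dimensions, so the equation is dimensionally consistent.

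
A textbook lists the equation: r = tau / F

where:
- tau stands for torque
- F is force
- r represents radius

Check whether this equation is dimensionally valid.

Yes

tau (torque) has dimensions [L^2 M T^-2].
F (force) has dimensions [L M T^-2].
r (radius) has dimensions [L].

Left side: [L]
Right side: [L]

Both sides have the same dimensions, so the equation is dimensionally consistent.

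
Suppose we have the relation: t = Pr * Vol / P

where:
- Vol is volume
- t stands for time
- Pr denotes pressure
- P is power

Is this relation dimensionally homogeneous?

Yes

Vol (volume) has dimensions [L^3].
t (time) has dimensions [T].
Pr (pressure) has dimensions [L^-1 M T^-2].
P (power) has dimensions [L^2 M T^-3].

Left side: [T]
Right side: [T]

Both sides have the same dimensions, so the equation is dimensionally consistent.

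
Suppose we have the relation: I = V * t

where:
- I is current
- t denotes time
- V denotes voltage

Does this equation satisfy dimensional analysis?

No

I (current) has dimensions [I].
t (time) has dimensions [T].
V (voltage) has dimensions [I^-1 L^2 M T^-3].

Left side: [I]
Right side: [I^-1 L^2 M T^-2]

The two sides have different dimensions, so the equation is NOT dimensionally consistent.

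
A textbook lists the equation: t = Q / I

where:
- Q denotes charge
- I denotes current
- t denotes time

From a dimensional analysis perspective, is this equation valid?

Yes

Q (charge) has dimensions [I T].
I (current) has dimensions [I].
t (time) has dimensions [T].

Left side: [T]
Right side: [T]

Both sides have the same dimensions, so the equation is dimensionally consistent.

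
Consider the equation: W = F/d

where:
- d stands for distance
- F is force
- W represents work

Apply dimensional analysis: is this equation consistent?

No

d (distance) has dimensions [L].
F (force) has dimensions [L M T^-2].
W (work) has dimensions [L^2 M T^-2].

Left side: [L^2 M T^-2]
Right side: [M T^-2]

The two sides have different dimensions, so the equation is NOT dimensionally consistent.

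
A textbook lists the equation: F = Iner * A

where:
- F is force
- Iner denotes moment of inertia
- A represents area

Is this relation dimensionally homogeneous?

No

F (force) has dimensions [L M T^-2].
Iner (moment of inertia) has dimensions [L^2 M].
A (area) has dimensions [L^2].

Left side: [L M T^-2]
Right side: [L^4 M]

The two sides have different dimensions, so the equation is NOT dimensionally consistent.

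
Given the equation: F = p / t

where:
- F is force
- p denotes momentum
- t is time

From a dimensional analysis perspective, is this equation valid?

Yes

F (force) has dimensions [L M T^-2].
p (momentum) has dimensions [L M T^-1].
t (time) has dimensions [T].

Left side: [L M T^-2]
Right side: [L M T^-2]

Both sides have the same dimensions, so the equation is dimensionally consistent.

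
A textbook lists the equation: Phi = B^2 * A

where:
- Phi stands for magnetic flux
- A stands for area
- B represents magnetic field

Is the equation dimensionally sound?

No

Phi (magnetic flux) has dimensions [I^-1 L^2 M T^-2].
A (area) has dimensions [L^2].
B (magnetic field) has dimensions [I^-1 M T^-2].

Left side: [I^-1 L^2 M T^-2]
Right side: [I^-2 L^2 M^2 T^-4]

The two sides have different dimensions, so the equation is NOT dimensionally consistent.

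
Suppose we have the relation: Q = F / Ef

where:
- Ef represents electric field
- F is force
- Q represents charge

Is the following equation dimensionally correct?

Yes

Ef (electric field) has dimensions [I^-1 L M T^-3].
F (force) has dimensions [L M T^-2].
Q (charge) has dimensions [I T].

Left side: [I T]
Right side: [I T]

Both sides have the same dimensions, so the equation is dimensionally consistent.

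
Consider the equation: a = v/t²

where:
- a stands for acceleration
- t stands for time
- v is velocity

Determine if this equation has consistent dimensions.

No

a (acceleration) has dimensions [L T^-2].
t (time) has dimensions [T].
v (velocity) has dimensions [L T^-1].

Left side: [L T^-2]
Right side: [L T^-3]

The two sides have different dimensions, so the equation is NOT dimensionally consistent.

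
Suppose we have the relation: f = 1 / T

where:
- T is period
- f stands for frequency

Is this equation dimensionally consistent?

Yes

T (period) has dimensions [T].
f (frequency) has dimensions [T^-1].

Left side: [T^-1]
Right side: [T^-1]

Both sides have the same dimensions, so the equation is dimensionally consistent.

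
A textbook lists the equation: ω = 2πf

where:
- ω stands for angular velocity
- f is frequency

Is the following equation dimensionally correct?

Yes

ω (angular velocity) has dimensions [T^-1].
f (frequency) has dimensions [T^-1].

Left side: [T^-1]
Right side: [T^-1]

Both sides have the same dimensions, so the equation is dimensionally consistent.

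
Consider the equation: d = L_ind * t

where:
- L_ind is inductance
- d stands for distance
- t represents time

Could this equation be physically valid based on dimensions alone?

No

L_ind (inductance) has dimensions [I^-2 L^2 M T^-2].
d (distance) has dimensions [L].
t (time) has dimensions [T].

Left side: [L]
Right side: [I^-2 L^2 M T^-1]

The two sides have different dimensions, so the equation is NOT dimensionally consistent.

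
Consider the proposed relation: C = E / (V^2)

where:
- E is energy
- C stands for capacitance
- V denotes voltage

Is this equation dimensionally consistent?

Yes

E (energy) has dimensions [L^2 M T^-2].
C (capacitance) has dimensions [I^2 L^-2 M^-1 T^4].
V (voltage) has dimensions [I^-1 L^2 M T^-3].

Left side: [I^2 L^-2 M^-1 T^4]
Right side: [I^2 L^-2 M^-1 T^4]

Both sides have the same dimensions, so the equation is dimensionally consistent.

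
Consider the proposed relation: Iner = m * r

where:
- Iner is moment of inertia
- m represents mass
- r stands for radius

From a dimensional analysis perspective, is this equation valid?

No

Iner (moment of inertia) has dimensions [L^2 M].
m (mass) has dimensions [M].
r (radius) has dimensions [L].

Left side: [L^2 M]
Right side: [L M]

The two sides have different dimensions, so the equation is NOT dimensionally consistent.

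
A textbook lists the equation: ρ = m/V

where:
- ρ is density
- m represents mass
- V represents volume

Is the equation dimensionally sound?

Yes

ρ (density) has dimensions [L^-3 M].
m (mass) has dimensions [M].
V (volume) has dimensions [L^3].

Left side: [L^-3 M]
Right side: [L^-3 M]

Both sides have the same dimensions, so the equation is dimensionally consistent.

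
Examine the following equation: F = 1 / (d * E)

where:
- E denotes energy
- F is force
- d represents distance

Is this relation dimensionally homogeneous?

No

E (energy) has dimensions [L^2 M T^-2].
F (force) has dimensions [L M T^-2].
d (distance) has dimensions [L].

Left side: [L M T^-2]
Right side: [L^-3 M^-1 T^2]

The two sides have different dimensions, so the equation is NOT dimensionally consistent.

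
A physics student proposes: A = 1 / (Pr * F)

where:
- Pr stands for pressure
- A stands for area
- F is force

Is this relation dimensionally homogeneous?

No

Pr (pressure) has dimensions [L^-1 M T^-2].
A (area) has dimensions [L^2].
F (force) has dimensions [L M T^-2].

Left side: [L^2]
Right side: [M^-2 T^4]

The two sides have different dimensions, so the equation is NOT dimensionally consistent.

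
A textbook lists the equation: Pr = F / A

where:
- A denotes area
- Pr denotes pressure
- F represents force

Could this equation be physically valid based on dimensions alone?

Yes

A (area) has dimensions [L^2].
Pr (pressure) has dimensions [L^-1 M T^-2].
F (force) has dimensions [L M T^-2].

Left side: [L^-1 M T^-2]
Right side: [L^-1 M T^-2]

Both sides have the same dimensions, so the equation is dimensionally consistent.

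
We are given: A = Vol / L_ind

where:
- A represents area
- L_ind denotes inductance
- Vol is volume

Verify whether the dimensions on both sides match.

No

A (area) has dimensions [L^2].
L_ind (inductance) has dimensions [I^-2 L^2 M T^-2].
Vol (volume) has dimensions [L^3].

Left side: [L^2]
Right side: [I^2 L M^-1 T^2]

The two sides have different dimensions, so the equation is NOT dimensionally consistent.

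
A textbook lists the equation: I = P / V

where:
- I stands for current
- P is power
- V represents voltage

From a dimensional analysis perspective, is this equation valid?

Yes

I (current) has dimensions [I].
P (power) has dimensions [L^2 M T^-3].
V (voltage) has dimensions [I^-1 L^2 M T^-3].

Left side: [I]
Right side: [I]

Both sides have the same dimensions, so the equation is dimensionally consistent.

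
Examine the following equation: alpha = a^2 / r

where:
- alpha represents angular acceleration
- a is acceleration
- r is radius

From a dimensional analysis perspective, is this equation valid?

No

alpha (angular acceleration) has dimensions [T^-2].
a (acceleration) has dimensions [L T^-2].
r (radius) has dimensions [L].

Left side: [T^-2]
Right side: [L T^-4]

The two sides have different dimensions, so the equation is NOT dimensionally consistent.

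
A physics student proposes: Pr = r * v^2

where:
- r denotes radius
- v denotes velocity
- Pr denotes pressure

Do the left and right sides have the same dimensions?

No

r (radius) has dimensions [L].
v (velocity) has dimensions [L T^-1].
Pr (pressure) has dimensions [L^-1 M T^-2].

Left side: [L^-1 M T^-2]
Right side: [L^3 T^-2]

The two sides have different dimensions, so the equation is NOT dimensionally consistent.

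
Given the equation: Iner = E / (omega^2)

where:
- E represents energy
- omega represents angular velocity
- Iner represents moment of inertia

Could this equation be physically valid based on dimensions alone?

Yes

E (energy) has dimensions [L^2 M T^-2].
omega (angular velocity) has dimensions [T^-1].
Iner (moment of inertia) has dimensions [L^2 M].

Left side: [L^2 M]
Right side: [L^2 M]

Both sides have the same dimensions, so the equation is dimensionally consistent.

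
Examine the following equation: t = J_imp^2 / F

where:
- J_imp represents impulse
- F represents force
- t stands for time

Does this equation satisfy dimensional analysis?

No

J_imp (impulse) has dimensions [L M T^-1].
F (force) has dimensions [L M T^-2].
t (time) has dimensions [T].

Left side: [T]
Right side: [L M]

The two sides have different dimensions, so the equation is NOT dimensionally consistent.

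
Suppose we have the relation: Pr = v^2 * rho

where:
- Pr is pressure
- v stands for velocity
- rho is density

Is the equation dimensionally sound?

Yes

Pr (pressure) has dimensions [L^-1 M T^-2].
v (velocity) has dimensions [L T^-1].
rho (density) has dimensions [L^-3 M].

Left side: [L^-1 M T^-2]
Right side: [L^-1 M T^-2]

Both sides have the same dimensions, so the equation is dimensionally consistent.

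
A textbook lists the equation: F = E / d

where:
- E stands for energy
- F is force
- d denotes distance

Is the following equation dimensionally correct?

Yes

E (energy) has dimensions [L^2 M T^-2].
F (force) has dimensions [L M T^-2].
d (distance) has dimensions [L].

Left side: [L M T^-2]
Right side: [L M T^-2]

Both sides have the same dimensions, so the equation is dimensionally consistent.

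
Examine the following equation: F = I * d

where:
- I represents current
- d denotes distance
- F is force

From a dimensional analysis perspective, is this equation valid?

No

I (current) has dimensions [I].
d (distance) has dimensions [L].
F (force) has dimensions [L M T^-2].

Left side: [L M T^-2]
Right side: [I L]

The two sides have different dimensions, so the equation is NOT dimensionally consistent.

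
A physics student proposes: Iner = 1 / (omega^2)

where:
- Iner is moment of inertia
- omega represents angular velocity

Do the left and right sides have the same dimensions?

No

Iner (moment of inertia) has dimensions [L^2 M].
omega (angular velocity) has dimensions [T^-1].

Left side: [L^2 M]
Right side: [T^2]

The two sides have different dimensions, so the equation is NOT dimensionally consistent.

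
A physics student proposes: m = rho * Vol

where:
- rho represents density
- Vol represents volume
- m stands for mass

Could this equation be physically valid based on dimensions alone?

Yes

rho (density) has dimensions [L^-3 M].
Vol (volume) has dimensions [L^3].
m (mass) has dimensions [M].

Left side: [M]
Right side: [M]

Both sides have the same dimensions, so the equation is dimensionally consistent.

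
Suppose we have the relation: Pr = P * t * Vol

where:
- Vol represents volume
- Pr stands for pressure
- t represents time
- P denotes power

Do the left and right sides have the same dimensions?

No

Vol (volume) has dimensions [L^3].
Pr (pressure) has dimensions [L^-1 M T^-2].
t (time) has dimensions [T].
P (power) has dimensions [L^2 M T^-3].

Left side: [L^-1 M T^-2]
Right side: [L^5 M T^-2]

The two sides have different dimensions, so the equation is NOT dimensionally consistent.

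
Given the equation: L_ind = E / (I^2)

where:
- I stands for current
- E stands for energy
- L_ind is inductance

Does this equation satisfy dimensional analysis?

Yes

I (current) has dimensions [I].
E (energy) has dimensions [L^2 M T^-2].
L_ind (inductance) has dimensions [I^-2 L^2 M T^-2].

Left side: [I^-2 L^2 M T^-2]
Right side: [I^-2 L^2 M T^-2]

Both sides have the same dimensions, so the equation is dimensionally consistent.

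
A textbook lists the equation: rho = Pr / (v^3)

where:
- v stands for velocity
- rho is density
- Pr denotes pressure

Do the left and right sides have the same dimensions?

No

v (velocity) has dimensions [L T^-1].
rho (density) has dimensions [L^-3 M].
Pr (pressure) has dimensions [L^-1 M T^-2].

Left side: [L^-3 M]
Right side: [L^-4 M T]

The two sides have different dimensions, so the equation is NOT dimensionally consistent.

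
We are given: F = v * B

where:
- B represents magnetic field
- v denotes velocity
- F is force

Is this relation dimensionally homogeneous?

No

B (magnetic field) has dimensions [I^-1 M T^-2].
v (velocity) has dimensions [L T^-1].
F (force) has dimensions [L M T^-2].

Left side: [L M T^-2]
Right side: [I^-1 L M T^-3]

The two sides have different dimensions, so the equation is NOT dimensionally consistent.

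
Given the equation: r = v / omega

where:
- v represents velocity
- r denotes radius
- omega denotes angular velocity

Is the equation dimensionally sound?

Yes

v (velocity) has dimensions [L T^-1].
r (radius) has dimensions [L].
omega (angular velocity) has dimensions [T^-1].

Left side: [L]
Right side: [L]

Both sides have the same dimensions, so the equation is dimensionally consistent.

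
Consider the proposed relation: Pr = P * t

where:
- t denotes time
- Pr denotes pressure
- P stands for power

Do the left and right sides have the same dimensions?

No

t (time) has dimensions [T].
Pr (pressure) has dimensions [L^-1 M T^-2].
P (power) has dimensions [L^2 M T^-3].

Left side: [L^-1 M T^-2]
Right side: [L^2 M T^-2]

The two sides have different dimensions, so the equation is NOT dimensionally consistent.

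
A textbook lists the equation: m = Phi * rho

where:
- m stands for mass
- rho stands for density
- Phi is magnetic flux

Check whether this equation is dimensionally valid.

No

m (mass) has dimensions [M].
rho (density) has dimensions [L^-3 M].
Phi (magnetic flux) has dimensions [I^-1 L^2 M T^-2].

Left side: [M]
Right side: [I^-1 L^-1 M^2 T^-2]

The two sides have different dimensions, so the equation is NOT dimensionally consistent.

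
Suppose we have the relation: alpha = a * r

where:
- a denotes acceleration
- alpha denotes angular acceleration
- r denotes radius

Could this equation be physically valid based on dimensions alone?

No

a (acceleration) has dimensions [L T^-2].
alpha (angular acceleration) has dimensions [T^-2].
r (radius) has dimensions [L].

Left side: [T^-2]
Right side: [L^2 T^-2]

The two sides have different dimensions, so the equation is NOT dimensionally consistent.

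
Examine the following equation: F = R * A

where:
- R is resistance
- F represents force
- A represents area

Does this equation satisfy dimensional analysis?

No

R (resistance) has dimensions [I^-2 L^2 M T^-3].
F (force) has dimensions [L M T^-2].
A (area) has dimensions [L^2].

Left side: [L M T^-2]
Right side: [I^-2 L^4 M T^-3]

The two sides have different dimensions, so the equation is NOT dimensionally consistent.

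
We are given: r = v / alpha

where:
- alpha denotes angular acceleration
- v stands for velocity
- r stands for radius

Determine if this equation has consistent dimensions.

No

alpha (angular acceleration) has dimensions [T^-2].
v (velocity) has dimensions [L T^-1].
r (radius) has dimensions [L].

Left side: [L]
Right side: [L T]

The two sides have different dimensions, so the equation is NOT dimensionally consistent.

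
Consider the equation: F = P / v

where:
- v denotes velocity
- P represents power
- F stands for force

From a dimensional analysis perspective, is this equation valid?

Yes

v (velocity) has dimensions [L T^-1].
P (power) has dimensions [L^2 M T^-3].
F (force) has dimensions [L M T^-2].

Left side: [L M T^-2]
Right side: [L M T^-2]

Both sides have the same dimensions, so the equation is dimensionally consistent.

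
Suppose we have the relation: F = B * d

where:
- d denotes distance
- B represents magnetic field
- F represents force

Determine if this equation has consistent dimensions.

No

d (distance) has dimensions [L].
B (magnetic field) has dimensions [I^-1 M T^-2].
F (force) has dimensions [L M T^-2].

Left side: [L M T^-2]
Right side: [I^-1 L M T^-2]

The two sides have different dimensions, so the equation is NOT dimensionally consistent.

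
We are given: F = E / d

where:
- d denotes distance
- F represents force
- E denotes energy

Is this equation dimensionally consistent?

Yes

d (distance) has dimensions [L].
F (force) has dimensions [L M T^-2].
E (energy) has dimensions [L^2 M T^-2].

Left side: [L M T^-2]
Right side: [L M T^-2]

Both sides have the same dimensions, so the equation is dimensionally consistent.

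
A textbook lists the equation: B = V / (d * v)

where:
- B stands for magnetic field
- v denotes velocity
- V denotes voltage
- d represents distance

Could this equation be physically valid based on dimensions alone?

Yes

B (magnetic field) has dimensions [I^-1 M T^-2].
v (velocity) has dimensions [L T^-1].
V (voltage) has dimensions [I^-1 L^2 M T^-3].
d (distance) has dimensions [L].

Left side: [I^-1 M T^-2]
Right side: [I^-1 M T^-2]

Both sides have the same dimensions, so the equation is dimensionally consistent.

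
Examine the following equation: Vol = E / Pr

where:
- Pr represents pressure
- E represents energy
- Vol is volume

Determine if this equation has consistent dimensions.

Yes

Pr (pressure) has dimensions [L^-1 M T^-2].
E (energy) has dimensions [L^2 M T^-2].
Vol (volume) has dimensions [L^3].

Left side: [L^3]
Right side: [L^3]

Both sides have the same dimensions, so the equation is dimensionally consistent.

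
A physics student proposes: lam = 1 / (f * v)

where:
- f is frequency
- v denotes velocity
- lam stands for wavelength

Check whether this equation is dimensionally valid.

No

f (frequency) has dimensions [T^-1].
v (velocity) has dimensions [L T^-1].
lam (wavelength) has dimensions [L].

Left side: [L]
Right side: [L^-1 T^2]

The two sides have different dimensions, so the equation is NOT dimensionally consistent.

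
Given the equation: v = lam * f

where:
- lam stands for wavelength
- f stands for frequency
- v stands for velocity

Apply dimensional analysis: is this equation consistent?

Yes

lam (wavelength) has dimensions [L].
f (frequency) has dimensions [T^-1].
v (velocity) has dimensions [L T^-1].

Left side: [L T^-1]
Right side: [L T^-1]

Both sides have the same dimensions, so the equation is dimensionally consistent.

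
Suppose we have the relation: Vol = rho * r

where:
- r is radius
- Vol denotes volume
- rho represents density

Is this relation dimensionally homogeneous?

No

r (radius) has dimensions [L].
Vol (volume) has dimensions [L^3].
rho (density) has dimensions [L^-3 M].

Left side: [L^3]
Right side: [L^-2 M]

The two sides have different dimensions, so the equation is NOT dimensionally consistent.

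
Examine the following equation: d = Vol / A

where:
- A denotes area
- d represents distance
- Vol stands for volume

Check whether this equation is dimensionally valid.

Yes

A (area) has dimensions [L^2].
d (distance) has dimensions [L].
Vol (volume) has dimensions [L^3].

Left side: [L]
Right side: [L]

Both sides have the same dimensions, so the equation is dimensionally consistent.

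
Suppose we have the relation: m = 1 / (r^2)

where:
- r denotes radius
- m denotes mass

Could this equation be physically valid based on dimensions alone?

No

r (radius) has dimensions [L].
m (mass) has dimensions [M].

Left side: [M]
Right side: [L^-2]

The two sides have different dimensions, so the equation is NOT dimensionally consistent.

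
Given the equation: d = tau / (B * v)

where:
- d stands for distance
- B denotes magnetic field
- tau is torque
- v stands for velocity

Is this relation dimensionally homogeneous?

No

d (distance) has dimensions [L].
B (magnetic field) has dimensions [I^-1 M T^-2].
tau (torque) has dimensions [L^2 M T^-2].
v (velocity) has dimensions [L T^-1].

Left side: [L]
Right side: [I L T]

The two sides have different dimensions, so the equation is NOT dimensionally consistent.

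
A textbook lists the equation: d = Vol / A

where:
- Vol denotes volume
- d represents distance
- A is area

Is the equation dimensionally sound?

Yes

Vol (volume) has dimensions [L^3].
d (distance) has dimensions [L].
A (area) has dimensions [L^2].

Left side: [L]
Right side: [L]

Both sides have the same dimensions, so the equation is dimensionally consistent.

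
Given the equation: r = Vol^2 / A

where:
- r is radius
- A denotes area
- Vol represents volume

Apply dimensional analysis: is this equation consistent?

No

r (radius) has dimensions [L].
A (area) has dimensions [L^2].
Vol (volume) has dimensions [L^3].

Left side: [L]
Right side: [L^4]

The two sides have different dimensions, so the equation is NOT dimensionally consistent.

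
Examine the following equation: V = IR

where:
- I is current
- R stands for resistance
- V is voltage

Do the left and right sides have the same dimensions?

Yes

I (current) has dimensions [I].
R (resistance) has dimensions [I^-2 L^2 M T^-3].
V (voltage) has dimensions [I^-1 L^2 M T^-3].

Left side: [I^-1 L^2 M T^-3]
Right side: [I^-1 L^2 M T^-3]

Both sides have the same dimensions, so the equation is dimensionally consistent.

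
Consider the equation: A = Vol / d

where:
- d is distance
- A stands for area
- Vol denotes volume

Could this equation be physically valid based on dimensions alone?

Yes

d (distance) has dimensions [L].
A (area) has dimensions [L^2].
Vol (volume) has dimensions [L^3].

Left side: [L^2]
Right side: [L^2]

Both sides have the same dimensions, so the equation is dimensionally consistent.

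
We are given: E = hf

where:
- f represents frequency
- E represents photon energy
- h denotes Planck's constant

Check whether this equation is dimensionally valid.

Yes

f (frequency) has dimensions [T^-1].
E (photon energy) has dimensions [L^2 M T^-2].
h (Planck's constant) has dimensions [L^2 M T^-1].

Left side: [L^2 M T^-2]
Right side: [L^2 M T^-2]

Both sides have the same dimensions, so the equation is dimensionally consistent.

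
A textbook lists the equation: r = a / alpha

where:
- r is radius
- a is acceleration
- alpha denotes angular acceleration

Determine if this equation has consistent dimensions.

Yes

r (radius) has dimensions [L].
a (acceleration) has dimensions [L T^-2].
alpha (angular acceleration) has dimensions [T^-2].

Left side: [L]
Right side: [L]

Both sides have the same dimensions, so the equation is dimensionally consistent.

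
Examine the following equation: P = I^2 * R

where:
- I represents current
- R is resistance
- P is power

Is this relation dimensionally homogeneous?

Yes

I (current) has dimensions [I].
R (resistance) has dimensions [I^-2 L^2 M T^-3].
P (power) has dimensions [L^2 M T^-3].

Left side: [L^2 M T^-3]
Right side: [L^2 M T^-3]

Both sides have the same dimensions, so the equation is dimensionally consistent.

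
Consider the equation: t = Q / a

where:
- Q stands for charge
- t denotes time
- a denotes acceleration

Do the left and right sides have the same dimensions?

No

Q (charge) has dimensions [I T].
t (time) has dimensions [T].
a (acceleration) has dimensions [L T^-2].

Left side: [T]
Right side: [I L^-1 T^3]

The two sides have different dimensions, so the equation is NOT dimensionally consistent.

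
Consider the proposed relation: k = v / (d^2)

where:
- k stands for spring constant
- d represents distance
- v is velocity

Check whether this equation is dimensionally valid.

No

k (spring constant) has dimensions [M T^-2].
d (distance) has dimensions [L].
v (velocity) has dimensions [L T^-1].

Left side: [M T^-2]
Right side: [L^-1 T^-1]

The two sides have different dimensions, so the equation is NOT dimensionally consistent.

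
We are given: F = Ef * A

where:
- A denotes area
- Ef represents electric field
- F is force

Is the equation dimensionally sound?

No

A (area) has dimensions [L^2].
Ef (electric field) has dimensions [I^-1 L M T^-3].
F (force) has dimensions [L M T^-2].

Left side: [L M T^-2]
Right side: [I^-1 L^3 M T^-3]

The two sides have different dimensions, so the equation is NOT dimensionally consistent.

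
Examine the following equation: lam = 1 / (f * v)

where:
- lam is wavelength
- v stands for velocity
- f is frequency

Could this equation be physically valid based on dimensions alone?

No

lam (wavelength) has dimensions [L].
v (velocity) has dimensions [L T^-1].
f (frequency) has dimensions [T^-1].

Left side: [L]
Right side: [L^-1 T^2]

The two sides have different dimensions, so the equation is NOT dimensionally consistent.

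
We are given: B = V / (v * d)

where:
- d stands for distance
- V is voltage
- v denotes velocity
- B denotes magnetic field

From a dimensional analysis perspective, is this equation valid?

Yes

d (distance) has dimensions [L].
V (voltage) has dimensions [I^-1 L^2 M T^-3].
v (velocity) has dimensions [L T^-1].
B (magnetic field) has dimensions [I^-1 M T^-2].

Left side: [I^-1 M T^-2]
Right side: [I^-1 M T^-2]

Both sides have the same dimensions, so the equation is dimensionally consistent.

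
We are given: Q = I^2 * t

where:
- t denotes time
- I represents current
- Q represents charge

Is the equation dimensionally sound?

No

t (time) has dimensions [T].
I (current) has dimensions [I].
Q (charge) has dimensions [I T].

Left side: [I T]
Right side: [I^2 T]

The two sides have different dimensions, so the equation is NOT dimensionally consistent.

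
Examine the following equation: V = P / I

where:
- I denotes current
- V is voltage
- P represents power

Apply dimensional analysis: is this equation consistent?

Yes

I (current) has dimensions [I].
V (voltage) has dimensions [I^-1 L^2 M T^-3].
P (power) has dimensions [L^2 M T^-3].

Left side: [I^-1 L^2 M T^-3]
Right side: [I^-1 L^2 M T^-3]

Both sides have the same dimensions, so the equation is dimensionally consistent.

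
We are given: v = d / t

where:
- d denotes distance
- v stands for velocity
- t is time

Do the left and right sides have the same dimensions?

Yes

d (distance) has dimensions [L].
v (velocity) has dimensions [L T^-1].
t (time) has dimensions [T].

Left side: [L T^-1]
Right side: [L T^-1]

Both sides have the same dimensions, so the equation is dimensionally consistent.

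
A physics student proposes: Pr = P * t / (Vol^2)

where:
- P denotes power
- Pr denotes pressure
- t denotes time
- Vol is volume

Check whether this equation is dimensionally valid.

No

P (power) has dimensions [L^2 M T^-3].
Pr (pressure) has dimensions [L^-1 M T^-2].
t (time) has dimensions [T].
Vol (volume) has dimensions [L^3].

Left side: [L^-1 M T^-2]
Right side: [L^-4 M T^-2]

The two sides have different dimensions, so the equation is NOT dimensionally consistent.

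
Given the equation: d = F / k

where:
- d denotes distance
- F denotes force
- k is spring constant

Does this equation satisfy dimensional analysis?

Yes

d (distance) has dimensions [L].
F (force) has dimensions [L M T^-2].
k (spring constant) has dimensions [M T^-2].

Left side: [L]
Right side: [L]

Both sides have the same dimensions, so the equation is dimensionally consistent.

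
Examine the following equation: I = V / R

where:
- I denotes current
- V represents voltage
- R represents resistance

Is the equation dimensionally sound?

Yes

I (current) has dimensions [I].
V (voltage) has dimensions [I^-1 L^2 M T^-3].
R (resistance) has dimensions [I^-2 L^2 M T^-3].

Left side: [I]
Right side: [I]

Both sides have the same dimensions, so the equation is dimensionally consistent.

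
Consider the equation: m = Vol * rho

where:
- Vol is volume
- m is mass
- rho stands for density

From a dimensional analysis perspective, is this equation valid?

Yes

Vol (volume) has dimensions [L^3].
m (mass) has dimensions [M].
rho (density) has dimensions [L^-3 M].

Left side: [M]
Right side: [M]

Both sides have the same dimensions, so the equation is dimensionally consistent.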